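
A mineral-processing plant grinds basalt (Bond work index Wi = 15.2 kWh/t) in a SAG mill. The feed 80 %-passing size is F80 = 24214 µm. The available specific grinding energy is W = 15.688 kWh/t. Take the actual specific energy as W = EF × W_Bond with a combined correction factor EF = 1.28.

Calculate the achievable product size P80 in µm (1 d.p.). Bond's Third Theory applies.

P80 = 131.9 µm

W = 10·Wi·[P80^(−½) − F80^(−½)]
W_Bond = W / EF = 15.688 / 1.28 = 12.2562 kWh/t
⇒ 1/√P80 = W_Bond/(10·Wi) + 1/√F80
  = 12.2562/(10·15.2) + 1/√24214 = 0.080633 + 0.006426 = 0.087060
P80 = (1/0.087060)² = 11.4864² = 131.94 µm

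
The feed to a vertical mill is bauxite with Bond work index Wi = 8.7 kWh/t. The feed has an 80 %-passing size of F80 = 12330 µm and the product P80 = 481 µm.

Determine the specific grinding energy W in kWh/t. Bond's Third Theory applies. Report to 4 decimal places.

W = 3.1834 kWh/t

W = 10 Wi (P80^-0.5 − F80^-0.5)
1/√481 = 0.045596;  1/√12330 = 0.009006
W = 10·8.7·(0.045596 − 0.009006) = 3.1834 kWh/t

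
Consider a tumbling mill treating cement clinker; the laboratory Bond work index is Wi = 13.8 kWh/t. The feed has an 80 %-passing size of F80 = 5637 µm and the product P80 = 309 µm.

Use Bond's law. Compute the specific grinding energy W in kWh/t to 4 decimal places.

W = 6.0125 kWh/t

Bond: W = 10·Wi·(1/√P80 − 1/√F80)
1/√309 = 0.056888;  1/√5637 = 0.013319
W = 10·13.8·(0.056888 − 0.013319) = 6.0125 kWh/t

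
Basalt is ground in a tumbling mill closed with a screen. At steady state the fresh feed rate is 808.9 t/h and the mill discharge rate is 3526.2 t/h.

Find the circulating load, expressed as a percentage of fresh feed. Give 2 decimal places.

Steady state: M = F + R.
R = M − F = 3526.2 − 808.9 = 2717.3 t/h
CL = 100·R/F = 100·2717.3/808.9 = 335.93 %

CL = 335.93 %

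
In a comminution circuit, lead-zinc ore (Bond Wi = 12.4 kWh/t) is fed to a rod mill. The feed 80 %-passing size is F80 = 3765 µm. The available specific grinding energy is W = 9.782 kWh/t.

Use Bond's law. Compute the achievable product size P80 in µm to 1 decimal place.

P80 = 110.4 µm

W = 10 Wi (P80^-0.5 − F80^-0.5)
P80^-0.5 = F80^-0.5 + W/(10 Wi)
  = 9.7820/(10·12.4) + 1/√3765 = 0.078887 + 0.016297 = 0.095184
P80 = (1/0.095184)² = 10.5059² = 110.37 µm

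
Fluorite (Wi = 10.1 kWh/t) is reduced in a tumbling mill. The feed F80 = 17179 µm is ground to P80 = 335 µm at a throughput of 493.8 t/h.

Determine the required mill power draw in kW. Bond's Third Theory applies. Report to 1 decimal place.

W = 10 Wi (1/√P80 − 1/√F80)  [Bond]
W = 10·10.1·(1/√335 − 1/√17179) = 10·10.1·(0.047006) = 4.7476 kWh/t
Mill draw = 4.7476 × 493.8 = 2344.4 kW

P = 2344.4 kW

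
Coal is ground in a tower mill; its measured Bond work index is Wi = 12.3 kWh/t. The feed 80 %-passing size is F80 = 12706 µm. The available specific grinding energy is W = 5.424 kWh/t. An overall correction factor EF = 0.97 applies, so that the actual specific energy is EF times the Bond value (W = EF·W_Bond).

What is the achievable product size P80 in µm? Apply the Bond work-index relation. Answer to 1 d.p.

W = 10·Wi·[P80^(−½) − F80^(−½)]
W_Bond = W / EF = 5.424 / 0.97 = 5.5918 kWh/t
P80^-0.5 = F80^-0.5 + W_Bond/(10 Wi)
  = 5.5918/(10·12.3) + 1/√12706 = 0.045461 + 0.008871 = 0.054333
P80 = (1/0.054333)² = 18.4051² = 338.75 µm

P80 = 338.7 µm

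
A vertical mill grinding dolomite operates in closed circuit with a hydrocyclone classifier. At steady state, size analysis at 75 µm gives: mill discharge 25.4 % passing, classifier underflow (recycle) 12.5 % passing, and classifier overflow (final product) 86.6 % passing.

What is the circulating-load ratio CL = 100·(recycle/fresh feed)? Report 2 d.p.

Two-product formula at 75 µm:
(1+r)·d = r·u + o ⇒ r = (o−d)/(d−u)
r = (86.6 − 25.4)/(25.4 − 12.5) = 61.2/12.9 = 4.7442
CL = 100·r = 474.42 %

CL = 474.42 %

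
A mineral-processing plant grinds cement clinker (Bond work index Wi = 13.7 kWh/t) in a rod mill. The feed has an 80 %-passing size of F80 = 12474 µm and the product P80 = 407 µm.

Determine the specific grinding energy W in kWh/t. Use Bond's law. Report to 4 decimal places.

Bond: W = 10·Wi·(1/√P80 − 1/√F80)
1/√407 = 0.049568;  1/√12474 = 0.008954
W = 10·13.7·(0.049568 − 0.008954) = 5.5642 kWh/t

W = 5.5642 kWh/t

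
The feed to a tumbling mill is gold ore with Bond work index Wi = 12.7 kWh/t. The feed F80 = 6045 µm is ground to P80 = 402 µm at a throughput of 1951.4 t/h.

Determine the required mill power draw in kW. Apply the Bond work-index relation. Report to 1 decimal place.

W_Bond = 10·Wi·(1/√P₈₀ − 1/√F₈₀)
W = 10·12.7·(1/√402 − 1/√6045) = 10·12.7·(0.037014) = 4.7007 kWh/t
Mill draw = 4.7007 × 1951.4 = 9173.0 kW

P = 9173.0 kW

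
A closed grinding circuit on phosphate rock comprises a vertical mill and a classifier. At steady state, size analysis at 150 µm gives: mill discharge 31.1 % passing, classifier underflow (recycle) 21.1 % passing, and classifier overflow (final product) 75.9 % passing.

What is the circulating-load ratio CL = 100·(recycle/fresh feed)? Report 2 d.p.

CL = 448.00 %

Two-product formula at 150 µm:
(1+r)d = ru + o → r = (o−d)/(d−u)
r = (75.9 − 31.1)/(31.1 − 21.1) = 44.8/10.0 = 4.4800
CL = 100·r = 448.00 %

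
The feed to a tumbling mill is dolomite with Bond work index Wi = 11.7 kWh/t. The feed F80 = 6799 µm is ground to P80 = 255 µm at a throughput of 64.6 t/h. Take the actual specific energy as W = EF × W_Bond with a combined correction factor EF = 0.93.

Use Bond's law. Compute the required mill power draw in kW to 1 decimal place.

P = 354.9 kW

W = 10 Wi (1/√P80 − 1/√F80)  [Bond]
W = 10·11.7·(1/√255 − 1/√6799) = 10·11.7·(0.050495) = 5.9079 kWh/t
With EF = 0.93: W = 5.9079·0.93 = 5.4943 kWh/t
P_mill = W·ṁ = 5.4943·64.6 = 354.9 kW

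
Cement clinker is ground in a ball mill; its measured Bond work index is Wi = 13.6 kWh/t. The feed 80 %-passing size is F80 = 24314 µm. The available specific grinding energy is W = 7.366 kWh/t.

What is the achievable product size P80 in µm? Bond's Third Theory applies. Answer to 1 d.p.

Bond: W = 10·Wi·(1/√P80 − 1/√F80)
1/√P80 = 1/√F80 + W/(10·Wi)
  = 7.3660/(10·13.6) + 1/√24314 = 0.054162 + 0.006413 = 0.060575
P80 = (1/0.060575)² = 16.5085² = 272.53 µm

P80 = 272.5 µm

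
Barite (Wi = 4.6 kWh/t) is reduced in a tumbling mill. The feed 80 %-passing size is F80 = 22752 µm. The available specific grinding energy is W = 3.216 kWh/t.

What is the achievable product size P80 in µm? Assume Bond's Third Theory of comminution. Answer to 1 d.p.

Bond:  W = 10 Wi (1/√P − 1/√F)
P80^-0.5 = F80^-0.5 + W/(10 Wi)
  = 3.2160/(10·4.6) + 1/√22752 = 0.069913 + 0.006630 = 0.076543
P80 = (1/0.076543)² = 13.0646² = 170.68 µm

P80 = 170.7 µm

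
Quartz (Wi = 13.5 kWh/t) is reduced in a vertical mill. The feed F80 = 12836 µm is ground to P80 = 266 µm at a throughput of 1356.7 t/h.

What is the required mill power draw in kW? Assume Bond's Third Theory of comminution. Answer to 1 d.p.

W = 10 Wi (1/√P80 − 1/√F80)  [Bond]
W = 10·13.5·(1/√266 − 1/√12836) = 10·13.5·(0.052488) = 7.0858 kWh/t
Mill draw = 7.0858 × 1356.7 = 9613.3 kW

P = 9613.3 kW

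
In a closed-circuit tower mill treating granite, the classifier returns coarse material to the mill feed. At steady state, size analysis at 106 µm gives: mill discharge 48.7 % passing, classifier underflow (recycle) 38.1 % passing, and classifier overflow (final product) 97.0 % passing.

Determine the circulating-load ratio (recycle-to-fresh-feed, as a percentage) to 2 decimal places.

Let r = R/F. Size balance at 106 µm:
r = (o − d)/(d − u)
r = (97.0 − 48.7)/(48.7 − 38.1) = 48.3/10.6 = 4.5566
CL = 100·r = 455.66 %

CL = 455.66 %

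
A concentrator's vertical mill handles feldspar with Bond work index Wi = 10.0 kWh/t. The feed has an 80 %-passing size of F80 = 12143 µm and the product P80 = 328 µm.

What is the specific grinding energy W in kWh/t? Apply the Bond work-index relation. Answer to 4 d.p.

W = 4.6141 kWh/t

W = 10 Wi (P80^-0.5 − F80^-0.5)
1/√328 = 0.055216;  1/√12143 = 0.009075
W = 10·10.0·(0.055216 − 0.009075) = 4.6141 kWh/t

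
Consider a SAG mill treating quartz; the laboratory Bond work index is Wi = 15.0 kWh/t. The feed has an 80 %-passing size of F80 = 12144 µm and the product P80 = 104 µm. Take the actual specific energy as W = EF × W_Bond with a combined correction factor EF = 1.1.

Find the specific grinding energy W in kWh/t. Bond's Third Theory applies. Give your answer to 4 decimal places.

W = 10 Wi (1/√P80 − 1/√F80)  [Bond]
1/√104 = 0.098058;  1/√12144 = 0.009074
W = 10·15.0·(0.098058 − 0.009074) = 13.3475 kWh/t
Apply correction: 13.3475 × 1.1 = 14.6823 kWh/t

W = 14.6823 kWh/t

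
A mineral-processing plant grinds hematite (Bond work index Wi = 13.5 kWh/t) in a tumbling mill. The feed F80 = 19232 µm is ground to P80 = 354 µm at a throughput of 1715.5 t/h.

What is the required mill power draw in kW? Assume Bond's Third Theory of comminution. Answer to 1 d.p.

Bond:  W = 10 Wi (1/√P − 1/√F)
W = 10·13.5·(1/√354 − 1/√19232) = 10·13.5·(0.045939) = 6.2017 kWh/t
P_mill = W·ṁ = 6.2017·1715.5 = 10639.0 kW

P = 10639.0 kW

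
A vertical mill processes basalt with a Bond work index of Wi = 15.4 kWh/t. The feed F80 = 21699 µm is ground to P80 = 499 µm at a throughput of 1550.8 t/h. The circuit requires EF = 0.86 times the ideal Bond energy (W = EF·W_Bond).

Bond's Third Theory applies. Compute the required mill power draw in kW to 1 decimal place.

W = 10·Wi·(P80^(-½) − F80^(-½))
W = 10·15.4·(1/√499 − 1/√21699) = 10·15.4·(0.037978) = 5.8485 kWh/t
W_actual = 0.86 × 5.8485 = 5.0297 kWh/t
Power = W × throughput = 5.0297 kWh/t × 1550.8 t/h = 7800.1 kW

P = 7800.1 kW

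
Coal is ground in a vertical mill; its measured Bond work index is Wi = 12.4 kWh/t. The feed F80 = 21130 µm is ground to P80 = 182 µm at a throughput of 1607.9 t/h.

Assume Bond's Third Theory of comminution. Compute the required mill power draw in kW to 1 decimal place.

Bond: W = 10·Wi·(1/√P80 − 1/√F80)
W = 10·12.4·(1/√182 − 1/√21130) = 10·12.4·(0.067246) = 8.3384 kWh/t
Mill draw = 8.3384 × 1607.9 = 13407.4 kW

P = 13407.4 kW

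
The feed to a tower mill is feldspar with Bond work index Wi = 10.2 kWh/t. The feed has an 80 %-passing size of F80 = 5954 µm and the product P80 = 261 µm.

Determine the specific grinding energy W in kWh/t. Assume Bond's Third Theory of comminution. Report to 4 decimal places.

W_Bond = 10·Wi·(1/√P₈₀ − 1/√F₈₀)
1/√261 = 0.061898;  1/√5954 = 0.012960
W = 10·10.2·(0.061898 − 0.012960) = 4.9918 kWh/t

W = 4.9918 kWh/t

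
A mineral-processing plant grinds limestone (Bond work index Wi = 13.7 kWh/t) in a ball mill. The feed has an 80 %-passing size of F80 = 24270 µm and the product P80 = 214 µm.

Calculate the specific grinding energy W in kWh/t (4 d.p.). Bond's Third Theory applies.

W = 8.4857 kWh/t

W = 10 Wi (P80^-0.5 − F80^-0.5)
1/√214 = 0.068359;  1/√24270 = 0.006419
W = 10·13.7·(0.068359 − 0.006419) = 8.4857 kWh/t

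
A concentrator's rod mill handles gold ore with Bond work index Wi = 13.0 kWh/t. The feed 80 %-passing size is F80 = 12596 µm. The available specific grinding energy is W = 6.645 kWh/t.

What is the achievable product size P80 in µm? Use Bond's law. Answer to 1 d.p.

Bond:  W = 10 Wi (1/√P − 1/√F)
⇒ 1/√P80 = W/(10·Wi) + 1/√F80
  = 6.6450/(10·13.0) + 1/√12596 = 0.051115 + 0.008910 = 0.060026
P80 = (1/0.060026)² = 16.6596² = 277.54 µm

P80 = 277.5 µm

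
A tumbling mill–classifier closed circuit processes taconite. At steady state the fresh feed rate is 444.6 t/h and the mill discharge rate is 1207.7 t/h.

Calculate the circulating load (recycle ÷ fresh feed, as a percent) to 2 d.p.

Steady state: M = F + R.
R = M − F = 1207.7 − 444.6 = 763.1 t/h
CL = 100·R/F = 100·763.1/444.6 = 171.64 %

CL = 171.64 %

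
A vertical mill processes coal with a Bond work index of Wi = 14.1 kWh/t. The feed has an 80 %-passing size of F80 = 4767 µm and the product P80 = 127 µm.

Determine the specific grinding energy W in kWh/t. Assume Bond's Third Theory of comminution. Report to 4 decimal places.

W = 10.4695 kWh/t

W = 10 Wi / √P80 − 10 Wi / √F80
1/√127 = 0.088736;  1/√4767 = 0.014484
W = 10·14.1·(0.088736 − 0.014484) = 10.4695 kWh/t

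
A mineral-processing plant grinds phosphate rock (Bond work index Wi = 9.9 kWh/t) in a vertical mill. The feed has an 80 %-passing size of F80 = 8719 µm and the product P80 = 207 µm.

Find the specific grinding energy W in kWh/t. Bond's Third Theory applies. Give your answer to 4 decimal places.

W = 5.8207 kWh/t

W_Bond = 10·Wi·(1/√P₈₀ − 1/√F₈₀)
1/√207 = 0.069505;  1/√8719 = 0.010709
W = 10·9.9·(0.069505 − 0.010709) = 5.8207 kWh/t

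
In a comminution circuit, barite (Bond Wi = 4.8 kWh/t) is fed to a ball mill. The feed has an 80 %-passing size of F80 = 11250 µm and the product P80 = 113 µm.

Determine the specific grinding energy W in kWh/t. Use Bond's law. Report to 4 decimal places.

W = 4.0629 kWh/t

W = 10 Wi / √P80 − 10 Wi / √F80
1/√113 = 0.094072;  1/√11250 = 0.009428
W = 10·4.8·(0.094072 − 0.009428) = 4.0629 kWh/t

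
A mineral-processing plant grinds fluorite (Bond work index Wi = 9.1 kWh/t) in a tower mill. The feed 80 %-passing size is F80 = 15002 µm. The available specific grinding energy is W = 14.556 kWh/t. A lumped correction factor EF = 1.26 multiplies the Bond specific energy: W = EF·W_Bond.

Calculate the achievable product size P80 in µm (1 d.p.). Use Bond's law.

W = 10·Wi·(P80^(-½) − F80^(-½))
W_Bond = W / EF = 14.556 / 1.26 = 11.5524 kWh/t
P80^-0.5 = F80^-0.5 + W_Bond/(10 Wi)
  = 11.5524/(10·9.1) + 1/√15002 = 0.126949 + 0.008164 = 0.135114
P80 = (1/0.135114)² = 7.4012² = 54.78 µm

P80 = 54.8 µm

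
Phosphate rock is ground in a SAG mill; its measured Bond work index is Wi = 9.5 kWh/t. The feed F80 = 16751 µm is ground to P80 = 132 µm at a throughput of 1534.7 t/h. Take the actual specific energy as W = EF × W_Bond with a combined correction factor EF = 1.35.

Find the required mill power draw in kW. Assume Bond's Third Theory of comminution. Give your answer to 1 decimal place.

P = 15610.7 kW

Bond:  W = 10 Wi (1/√P − 1/√F)
W = 10·9.5·(1/√132 − 1/√16751) = 10·9.5·(0.079312) = 7.5347 kWh/t
W_actual = 1.35 × 7.5347 = 10.1718 kWh/t
Mill draw = 10.1718 × 1534.7 = 15610.7 kW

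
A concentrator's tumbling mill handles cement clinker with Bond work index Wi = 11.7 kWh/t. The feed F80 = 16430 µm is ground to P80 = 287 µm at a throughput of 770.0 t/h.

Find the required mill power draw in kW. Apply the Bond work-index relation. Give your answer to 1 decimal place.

P = 4615.0 kW

W = 10·Wi·(P80^(-½) − F80^(-½))
W = 10·11.7·(1/√287 − 1/√16430) = 10·11.7·(0.051227) = 5.9935 kWh/t
P_mill = W·ṁ = 5.9935·770.0 = 4615.0 kW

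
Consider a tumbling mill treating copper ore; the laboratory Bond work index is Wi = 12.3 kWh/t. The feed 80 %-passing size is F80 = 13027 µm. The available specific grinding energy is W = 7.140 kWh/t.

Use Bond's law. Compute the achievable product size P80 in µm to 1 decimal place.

W = 10 Wi (1/√P80 − 1/√F80)  [Bond]
1/√P80 = 1/√F80 + W/(10·Wi)
  = 7.1400/(10·12.3) + 1/√13027 = 0.058049 + 0.008761 = 0.066810
P80 = (1/0.066810)² = 14.9678² = 224.03 µm

P80 = 224.0 µm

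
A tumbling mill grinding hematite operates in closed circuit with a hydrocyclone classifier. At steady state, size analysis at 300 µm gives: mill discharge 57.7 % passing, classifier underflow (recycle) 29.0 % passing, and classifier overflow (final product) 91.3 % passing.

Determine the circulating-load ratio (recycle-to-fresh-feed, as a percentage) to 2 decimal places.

Let r = R/F. Size balance at 300 µm:
(1+r)·d = r·u + o ⇒ r = (o−d)/(d−u)
r = (91.3 − 57.7)/(57.7 − 29.0) = 33.6/28.7 = 1.1707
CL = 100·r = 117.07 %

CL = 117.07 %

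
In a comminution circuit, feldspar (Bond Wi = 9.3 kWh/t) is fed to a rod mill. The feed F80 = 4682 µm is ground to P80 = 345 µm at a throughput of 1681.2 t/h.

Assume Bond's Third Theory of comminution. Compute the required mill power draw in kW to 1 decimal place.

W_Bond = 10·Wi·(1/√P₈₀ − 1/√F₈₀)
W = 10·9.3·(1/√345 − 1/√4682) = 10·9.3·(0.039224) = 3.6478 kWh/t
Mill draw = 3.6478 × 1681.2 = 6132.7 kW

P = 6132.7 kW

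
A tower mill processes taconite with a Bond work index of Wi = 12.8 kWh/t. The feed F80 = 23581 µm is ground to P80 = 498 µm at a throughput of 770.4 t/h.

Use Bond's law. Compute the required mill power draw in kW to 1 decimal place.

W = 10 Wi / √P80 − 10 Wi / √F80
W = 10·12.8·(1/√498 − 1/√23581) = 10·12.8·(0.038299) = 4.9023 kWh/t
P_mill = W·ṁ = 4.9023·770.4 = 3776.7 kW

P = 3776.7 kW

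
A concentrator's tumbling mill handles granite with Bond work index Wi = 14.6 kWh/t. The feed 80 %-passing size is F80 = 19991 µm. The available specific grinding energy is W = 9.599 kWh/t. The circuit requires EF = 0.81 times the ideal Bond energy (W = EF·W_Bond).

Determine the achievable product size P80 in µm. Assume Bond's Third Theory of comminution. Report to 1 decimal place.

P80 = 128.4 µm

Bond:  W = 10 Wi (1/√P − 1/√F)
W_Bond = W / EF = 9.599 / 0.81 = 11.8506 kWh/t
1/√P80 = 1/√F80 + W_Bond/(10·Wi)
  = 11.8506/(10·14.6) + 1/√19991 = 0.081169 + 0.007073 = 0.088241
P80 = (1/0.088241)² = 11.3326² = 128.43 µm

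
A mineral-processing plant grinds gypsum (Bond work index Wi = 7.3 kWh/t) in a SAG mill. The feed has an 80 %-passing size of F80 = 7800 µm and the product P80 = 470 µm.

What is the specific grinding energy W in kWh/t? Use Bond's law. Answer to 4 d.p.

W = 2.5407 kWh/t

Bond: W = 10·Wi·(1/√P80 − 1/√F80)
1/√470 = 0.046127;  1/√7800 = 0.011323
W = 10·7.3·(0.046127 − 0.011323) = 2.5407 kWh/t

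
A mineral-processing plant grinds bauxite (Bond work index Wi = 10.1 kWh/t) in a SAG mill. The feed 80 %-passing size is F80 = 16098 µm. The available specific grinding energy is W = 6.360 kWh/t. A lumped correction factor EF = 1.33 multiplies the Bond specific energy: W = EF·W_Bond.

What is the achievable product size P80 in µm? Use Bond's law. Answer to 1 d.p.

P80 = 327.9 µm

W = 10·Wi·[P80^(−½) − F80^(−½)]
W_Bond = W / EF = 6.360 / 1.33 = 4.7820 kWh/t
P80^-0.5 = F80^-0.5 + W_Bond/(10 Wi)
  = 4.7820/(10·10.1) + 1/√16098 = 0.047346 + 0.007882 = 0.055228
P80 = (1/0.055228)² = 18.1069² = 327.86 µm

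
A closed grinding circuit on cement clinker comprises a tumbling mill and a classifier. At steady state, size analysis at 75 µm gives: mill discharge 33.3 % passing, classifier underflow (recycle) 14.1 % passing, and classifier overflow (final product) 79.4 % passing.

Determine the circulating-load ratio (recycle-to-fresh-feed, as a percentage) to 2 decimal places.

Mass balance on the −75 µm fraction:
Fd + Rd = Ru + Fo ⇒ R/F = (o−d)/(d−u)
r = (79.4 − 33.3)/(33.3 − 14.1) = 46.1/19.2 = 2.4010
CL = 100·r = 240.10 %

CL = 240.10 %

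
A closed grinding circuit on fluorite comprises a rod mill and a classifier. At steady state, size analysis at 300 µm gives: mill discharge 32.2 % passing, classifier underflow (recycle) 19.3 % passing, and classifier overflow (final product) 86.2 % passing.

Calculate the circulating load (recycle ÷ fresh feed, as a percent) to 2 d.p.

Two-product formula at 300 µm:
Fd + Rd = Ru + Fo ⇒ R/F = (o−d)/(d−u)
r = (86.2 − 32.2)/(32.2 − 19.3) = 54.0/12.9 = 4.1860
CL = 100·r = 418.60 %

CL = 418.60 %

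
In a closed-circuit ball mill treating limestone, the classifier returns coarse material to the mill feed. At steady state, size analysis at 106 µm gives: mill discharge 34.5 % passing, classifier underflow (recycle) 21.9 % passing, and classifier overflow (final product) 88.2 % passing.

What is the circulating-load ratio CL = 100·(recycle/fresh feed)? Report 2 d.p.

Two-product formula at 106 µm:
Fd + Rd = Ru + Fo ⇒ R/F = (o−d)/(d−u)
r = (88.2 − 34.5)/(34.5 − 21.9) = 53.7/12.6 = 4.2619
CL = 100·r = 426.19 %

CL = 426.19 %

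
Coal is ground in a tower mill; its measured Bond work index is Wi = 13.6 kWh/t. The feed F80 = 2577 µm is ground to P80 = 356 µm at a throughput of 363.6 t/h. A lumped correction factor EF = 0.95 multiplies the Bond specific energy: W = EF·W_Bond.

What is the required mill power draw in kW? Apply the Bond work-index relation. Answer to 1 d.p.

W = 10·Wi·(P80^(-½) − F80^(-½))
W = 10·13.6·(1/√356 − 1/√2577) = 10·13.6·(0.033301) = 4.5289 kWh/t
Apply correction: 4.5289 × 0.95 = 4.3025 kWh/t
Power = W × throughput = 4.3025 kWh/t × 363.6 t/h = 1564.4 kW

P = 1564.4 kW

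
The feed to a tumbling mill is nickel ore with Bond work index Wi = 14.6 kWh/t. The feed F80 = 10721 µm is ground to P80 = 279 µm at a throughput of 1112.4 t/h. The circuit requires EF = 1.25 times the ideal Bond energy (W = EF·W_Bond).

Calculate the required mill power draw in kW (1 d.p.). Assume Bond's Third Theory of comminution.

P = 10193.4 kW

W = 10·Wi·(P80^(-½) − F80^(-½))
W = 10·14.6·(1/√279 − 1/√10721) = 10·14.6·(0.050211) = 7.3307 kWh/t
W_actual = 1.25 × 7.3307 = 9.1634 kWh/t
Power = W × throughput = 9.1634 kWh/t × 1112.4 t/h = 10193.4 kW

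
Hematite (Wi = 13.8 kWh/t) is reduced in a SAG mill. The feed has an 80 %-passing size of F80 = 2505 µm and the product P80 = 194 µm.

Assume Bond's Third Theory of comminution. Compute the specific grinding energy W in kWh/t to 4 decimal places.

W = 7.1506 kWh/t

W = 10 Wi / √P80 − 10 Wi / √F80
1/√194 = 0.071796;  1/√2505 = 0.019980
W = 10·13.8·(0.071796 − 0.019980) = 7.1506 kWh/t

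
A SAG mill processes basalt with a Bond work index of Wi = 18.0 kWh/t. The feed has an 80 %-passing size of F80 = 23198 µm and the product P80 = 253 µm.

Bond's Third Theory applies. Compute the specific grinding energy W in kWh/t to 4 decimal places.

W = 10.1347 kWh/t

Bond: W = 10·Wi·(1/√P80 − 1/√F80)
1/√253 = 0.062869;  1/√23198 = 0.006566
W = 10·18.0·(0.062869 − 0.006566) = 10.1347 kWh/t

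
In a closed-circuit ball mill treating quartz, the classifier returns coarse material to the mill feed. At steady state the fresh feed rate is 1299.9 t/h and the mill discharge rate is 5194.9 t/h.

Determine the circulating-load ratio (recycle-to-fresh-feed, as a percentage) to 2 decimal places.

Discharge = new feed + return, hence
R = M − F = 5194.9 − 1299.9 = 3895.0 t/h
CL = 100·R/F = 100·3895.0/1299.9 = 299.64 %

CL = 299.64 %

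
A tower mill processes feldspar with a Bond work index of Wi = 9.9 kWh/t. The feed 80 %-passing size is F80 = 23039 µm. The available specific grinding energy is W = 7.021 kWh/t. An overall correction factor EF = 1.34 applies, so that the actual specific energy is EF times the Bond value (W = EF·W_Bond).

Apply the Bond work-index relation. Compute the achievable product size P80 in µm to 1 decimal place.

P80 = 282.3 µm

W = 10 Wi (1/√P80 − 1/√F80)  [Bond]
W_Bond = W / EF = 7.021 / 1.34 = 5.2396 kWh/t
P80^(−½) = W_Bond/(10 Wi) + F80^(−½)
  = 5.2396/(10·9.9) + 1/√23039 = 0.052925 + 0.006588 = 0.059513
P80 = (1/0.059513)² = 16.8031² = 282.34 µm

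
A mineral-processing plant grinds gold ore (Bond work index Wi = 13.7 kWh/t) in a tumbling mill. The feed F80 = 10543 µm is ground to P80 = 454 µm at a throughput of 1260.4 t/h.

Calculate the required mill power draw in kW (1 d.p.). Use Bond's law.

W = 10 Wi (P80^-0.5 − F80^-0.5)
W = 10·13.7·(1/√454 − 1/√10543) = 10·13.7·(0.037193) = 5.0955 kWh/t
P = W·T = 5.0955·1260.4 = 6422.3 kW

P = 6422.3 kW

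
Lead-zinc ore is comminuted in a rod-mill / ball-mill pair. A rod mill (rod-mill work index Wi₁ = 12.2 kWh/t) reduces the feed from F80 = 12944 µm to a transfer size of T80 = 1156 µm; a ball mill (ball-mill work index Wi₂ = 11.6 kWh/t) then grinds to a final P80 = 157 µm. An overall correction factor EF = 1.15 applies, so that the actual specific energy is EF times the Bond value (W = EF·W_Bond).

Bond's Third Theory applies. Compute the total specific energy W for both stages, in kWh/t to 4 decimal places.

W = 9.6162 kWh/t

W = 10 Wi / √P80 − 10 Wi / √F80
Stage 1 (12944→1156 µm, Wi₁=12.2): W₁ = 10·12.2·(0.029412 − 0.008790) = 2.5159 kWh/t
Stage 2 (1156→157 µm, Wi₂=11.6): W₂ = 10·11.6·(0.079809 − 0.029412) = 5.8460 kWh/t
W = W₁ + W₂ = 2.5159 + 5.8460 = 8.3620 kWh/t
With EF = 1.15: W = 8.3620·1.15 = 9.6162 kWh/t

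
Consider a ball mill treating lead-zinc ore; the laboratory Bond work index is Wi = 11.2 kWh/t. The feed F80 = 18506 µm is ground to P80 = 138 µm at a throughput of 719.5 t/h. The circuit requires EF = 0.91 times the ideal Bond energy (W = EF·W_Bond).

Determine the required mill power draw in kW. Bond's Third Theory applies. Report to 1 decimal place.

P = 5703.3 kW

Bond: W = 10·Wi·(1/√P80 − 1/√F80)
W = 10·11.2·(1/√138 − 1/√18506) = 10·11.2·(0.077775) = 8.7108 kWh/t
With EF = 0.91: W = 8.7108·0.91 = 7.9268 kWh/t
P_mill = W·ṁ = 7.9268·719.5 = 5703.3 kW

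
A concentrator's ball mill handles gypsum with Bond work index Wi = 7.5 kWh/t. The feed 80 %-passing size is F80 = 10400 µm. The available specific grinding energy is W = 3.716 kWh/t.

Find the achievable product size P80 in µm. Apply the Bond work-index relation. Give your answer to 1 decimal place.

P80 = 283.9 µm

W = 10·Wi·(P80^(-½) − F80^(-½))
⇒ 1/√P80 = W/(10·Wi) + 1/√F80
  = 3.7160/(10·7.5) + 1/√10400 = 0.049547 + 0.009806 = 0.059352
P80 = (1/0.059352)² = 16.8485² = 283.87 µm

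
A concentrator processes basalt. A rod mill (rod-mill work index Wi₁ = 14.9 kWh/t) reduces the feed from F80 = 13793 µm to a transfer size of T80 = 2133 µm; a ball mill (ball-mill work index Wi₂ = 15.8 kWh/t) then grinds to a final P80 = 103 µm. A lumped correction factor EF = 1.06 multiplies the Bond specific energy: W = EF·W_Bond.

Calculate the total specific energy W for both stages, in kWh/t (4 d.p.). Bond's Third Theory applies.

W_Bond = 10·Wi·(1/√P₈₀ − 1/√F₈₀)
Stage 1 (13793→2133 µm, Wi₁=14.9): W₁ = 10·14.9·(0.021652 − 0.008515) = 1.9575 kWh/t
Stage 2 (2133→103 µm, Wi₂=15.8): W₂ = 10·15.8·(0.098533 − 0.021652) = 12.1471 kWh/t
W = W₁ + W₂ = 1.9575 + 12.1471 = 14.1046 kWh/t
W_actual = 1.06 × 14.1046 = 14.9509 kWh/t

W = 14.9509 kWh/t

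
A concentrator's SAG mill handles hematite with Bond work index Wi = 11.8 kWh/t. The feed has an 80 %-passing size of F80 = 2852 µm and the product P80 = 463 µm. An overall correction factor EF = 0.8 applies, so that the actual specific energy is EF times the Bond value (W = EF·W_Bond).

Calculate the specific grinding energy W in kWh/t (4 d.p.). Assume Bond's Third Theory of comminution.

Bond: W = 10·Wi·(1/√P80 − 1/√F80)
1/√463 = 0.046474;  1/√2852 = 0.018725
W = 10·11.8·(0.046474 − 0.018725) = 3.2744 kWh/t
W_actual = 0.8 × 3.2744 = 2.6195 kWh/t

W = 2.6195 kWh/t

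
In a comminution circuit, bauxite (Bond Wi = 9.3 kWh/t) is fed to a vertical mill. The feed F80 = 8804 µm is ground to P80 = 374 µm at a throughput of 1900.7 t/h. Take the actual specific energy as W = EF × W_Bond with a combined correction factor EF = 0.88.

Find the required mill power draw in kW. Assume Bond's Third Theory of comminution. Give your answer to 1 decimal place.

P = 6385.6 kW

W = 10·Wi·[P80^(−½) − F80^(−½)]
W = 10·9.3·(1/√374 − 1/√8804) = 10·9.3·(0.041051) = 3.8178 kWh/t
With EF = 0.88: W = 3.8178·0.88 = 3.3596 kWh/t
P_mill = W·ṁ = 3.3596·1900.7 = 6385.6 kW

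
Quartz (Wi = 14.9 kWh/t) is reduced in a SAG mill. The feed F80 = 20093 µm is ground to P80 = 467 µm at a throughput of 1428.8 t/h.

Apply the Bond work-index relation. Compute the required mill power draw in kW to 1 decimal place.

W = 10 Wi (1/√P80 − 1/√F80)  [Bond]
W = 10·14.9·(1/√467 − 1/√20093) = 10·14.9·(0.039220) = 5.8437 kWh/t
P_mill = W·ṁ = 5.8437·1428.8 = 8349.5 kW

P = 8349.5 kW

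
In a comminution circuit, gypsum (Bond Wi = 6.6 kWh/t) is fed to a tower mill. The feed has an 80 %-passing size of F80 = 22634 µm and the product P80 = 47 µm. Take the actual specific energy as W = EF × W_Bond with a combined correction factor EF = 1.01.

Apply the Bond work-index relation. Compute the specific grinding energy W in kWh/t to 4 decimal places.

W = 9.2803 kWh/t

Bond:  W = 10 Wi (1/√P − 1/√F)
1/√47 = 0.145865;  1/√22634 = 0.006647
W = 10·6.6·(0.145865 − 0.006647) = 9.1884 kWh/t
W_actual = 1.01 × 9.1884 = 9.2803 kWh/t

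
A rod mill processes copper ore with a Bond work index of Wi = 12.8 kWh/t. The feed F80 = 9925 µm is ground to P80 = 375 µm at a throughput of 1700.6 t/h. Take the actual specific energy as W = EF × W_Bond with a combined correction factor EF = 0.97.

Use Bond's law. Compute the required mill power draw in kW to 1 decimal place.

P = 8784.1 kW

W_Bond = 10·Wi·(1/√P₈₀ − 1/√F₈₀)
W = 10·12.8·(1/√375 − 1/√9925) = 10·12.8·(0.041602) = 5.3251 kWh/t
Corrected W = EF·W_Bond = 0.97·5.3251 = 5.1653 kWh/t
P = W·T = 5.1653·1700.6 = 8784.1 kW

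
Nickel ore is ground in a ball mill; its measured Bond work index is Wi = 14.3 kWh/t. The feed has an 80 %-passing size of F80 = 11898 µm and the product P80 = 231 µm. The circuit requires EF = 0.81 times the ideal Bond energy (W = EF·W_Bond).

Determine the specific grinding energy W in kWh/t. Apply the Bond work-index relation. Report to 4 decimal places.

W = 6.5592 kWh/t

W = 10 Wi (P80^-0.5 − F80^-0.5)
1/√231 = 0.065795;  1/√11898 = 0.009168
W = 10·14.3·(0.065795 − 0.009168) = 8.0977 kWh/t
With EF = 0.81: W = 8.0977·0.81 = 6.5592 kWh/t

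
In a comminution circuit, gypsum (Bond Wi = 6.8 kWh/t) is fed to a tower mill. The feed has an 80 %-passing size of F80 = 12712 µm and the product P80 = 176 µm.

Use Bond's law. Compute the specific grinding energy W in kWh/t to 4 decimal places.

Bond:  W = 10 Wi (1/√P − 1/√F)
1/√176 = 0.075378;  1/√12712 = 0.008869
W = 10·6.8·(0.075378 − 0.008869) = 4.5226 kWh/t

W = 4.5226 kWh/t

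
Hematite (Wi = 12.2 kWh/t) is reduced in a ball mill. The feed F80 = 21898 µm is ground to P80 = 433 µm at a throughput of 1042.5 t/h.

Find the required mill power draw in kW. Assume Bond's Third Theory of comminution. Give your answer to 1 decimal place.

Bond: W = 10·Wi·(1/√P80 − 1/√F80)
W = 10·12.2·(1/√433 − 1/√21898) = 10·12.2·(0.041299) = 5.0385 kWh/t
Power = W × throughput = 5.0385 kWh/t × 1042.5 t/h = 5252.6 kW

P = 5252.6 kW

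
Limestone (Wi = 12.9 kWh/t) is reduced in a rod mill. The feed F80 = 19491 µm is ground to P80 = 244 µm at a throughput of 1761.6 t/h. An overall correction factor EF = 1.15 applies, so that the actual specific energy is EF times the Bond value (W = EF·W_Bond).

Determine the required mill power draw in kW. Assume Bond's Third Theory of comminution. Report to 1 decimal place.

W_Bond = 10·Wi·(1/√P₈₀ − 1/√F₈₀)
W = 10·12.9·(1/√244 − 1/√19491) = 10·12.9·(0.056856) = 7.3344 kWh/t
W_actual = 1.15 × 7.3344 = 8.4345 kWh/t
Mill draw = 8.4345 × 1761.6 = 14858.3 kW

P = 14858.3 kW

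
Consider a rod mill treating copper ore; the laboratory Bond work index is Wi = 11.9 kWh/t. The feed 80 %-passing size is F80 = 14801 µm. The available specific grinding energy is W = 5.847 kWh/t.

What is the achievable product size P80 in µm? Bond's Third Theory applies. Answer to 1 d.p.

W_Bond = 10·Wi·(1/√P₈₀ − 1/√F₈₀)
⇒ 1/√P80 = W/(10 Wi) + 1/√F80
  = 5.8470/(10·11.9) + 1/√14801 = 0.049134 + 0.008220 = 0.057354
P80 = (1/0.057354)² = 17.4355² = 304.00 µm

P80 = 304.0 µm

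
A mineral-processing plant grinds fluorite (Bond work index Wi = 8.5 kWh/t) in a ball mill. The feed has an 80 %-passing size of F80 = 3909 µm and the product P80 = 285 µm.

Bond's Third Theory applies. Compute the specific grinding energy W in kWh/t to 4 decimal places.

W = 10·Wi·(P80^(-½) − F80^(-½))
1/√285 = 0.059235;  1/√3909 = 0.015994
W = 10·8.5·(0.059235 − 0.015994) = 3.6754 kWh/t

W = 3.6754 kWh/t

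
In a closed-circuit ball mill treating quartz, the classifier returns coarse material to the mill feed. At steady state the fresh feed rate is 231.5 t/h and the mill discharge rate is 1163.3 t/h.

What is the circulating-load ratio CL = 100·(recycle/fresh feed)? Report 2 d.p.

CL = 402.51 %

Discharge = new feed + return, hence
R = M − F = 1163.3 − 231.5 = 931.8 t/h
CL = 100·R/F = 100·931.8/231.5 = 402.51 %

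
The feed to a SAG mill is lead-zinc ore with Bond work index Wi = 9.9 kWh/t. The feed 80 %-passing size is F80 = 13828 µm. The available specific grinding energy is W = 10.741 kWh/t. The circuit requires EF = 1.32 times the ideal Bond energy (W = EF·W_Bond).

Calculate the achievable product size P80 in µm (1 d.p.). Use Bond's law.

W = 10·Wi·(P80^(-½) − F80^(-½))
W_Bond = W / EF = 10.741 / 1.32 = 8.1371 kWh/t
P80^-0.5 = F80^-0.5 + W_Bond/(10 Wi)
  = 8.1371/(10·9.9) + 1/√13828 = 0.082193 + 0.008504 = 0.090697
P80 = (1/0.090697)² = 11.0257² = 121.57 µm

P80 = 121.6 µm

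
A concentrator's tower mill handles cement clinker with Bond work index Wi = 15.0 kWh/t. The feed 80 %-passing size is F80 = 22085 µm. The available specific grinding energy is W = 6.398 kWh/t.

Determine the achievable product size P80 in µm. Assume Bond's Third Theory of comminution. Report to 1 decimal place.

W = 10 Wi (P80^-0.5 − F80^-0.5)
⇒ 1/√P80 = W/(10·Wi) + 1/√F80
  = 6.3980/(10·15.0) + 1/√22085 = 0.042653 + 0.006729 = 0.049382
P80 = (1/0.049382)² = 20.2502² = 410.07 µm

P80 = 410.1 µm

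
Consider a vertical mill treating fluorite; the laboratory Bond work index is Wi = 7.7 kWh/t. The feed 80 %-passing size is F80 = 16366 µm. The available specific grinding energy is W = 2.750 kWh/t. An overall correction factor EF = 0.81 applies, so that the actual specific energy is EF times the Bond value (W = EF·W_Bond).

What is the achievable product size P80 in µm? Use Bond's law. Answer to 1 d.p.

P80 = 371.1 µm

W = 10 Wi / √P80 − 10 Wi / √F80
W_Bond = W / EF = 2.750 / 0.81 = 3.3951 kWh/t
⇒ 1/√P80 = W_Bond/(10·Wi) + 1/√F80
  = 3.3951/(10·7.7) + 1/√16366 = 0.044092 + 0.007817 = 0.051909
P80 = (1/0.051909)² = 19.2647² = 371.13 µm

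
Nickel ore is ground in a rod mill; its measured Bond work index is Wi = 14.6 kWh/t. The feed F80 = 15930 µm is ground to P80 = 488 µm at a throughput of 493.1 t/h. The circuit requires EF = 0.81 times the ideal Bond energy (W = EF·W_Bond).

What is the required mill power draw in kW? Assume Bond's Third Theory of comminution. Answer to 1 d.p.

P = 2177.7 kW

Bond:  W = 10 Wi (1/√P − 1/√F)
W = 10·14.6·(1/√488 − 1/√15930) = 10·14.6·(0.037345) = 5.4523 kWh/t
W_actual = 0.81 × 5.4523 = 4.4164 kWh/t
Power = W × throughput = 4.4164 kWh/t × 493.1 t/h = 2177.7 kW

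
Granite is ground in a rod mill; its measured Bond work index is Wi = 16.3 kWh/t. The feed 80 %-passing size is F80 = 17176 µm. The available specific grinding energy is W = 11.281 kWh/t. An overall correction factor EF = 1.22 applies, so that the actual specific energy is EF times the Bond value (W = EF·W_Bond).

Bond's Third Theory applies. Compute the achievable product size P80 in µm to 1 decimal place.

P80 = 241.4 µm

Bond:  W = 10 Wi (1/√P − 1/√F)
W_Bond = W / EF = 11.281 / 1.22 = 9.2467 kWh/t
P80^(−½) = W_Bond/(10 Wi) + F80^(−½)
  = 9.2467/(10·16.3) + 1/√17176 = 0.056728 + 0.007630 = 0.064359
P80 = (1/0.064359)² = 15.5379² = 241.43 µm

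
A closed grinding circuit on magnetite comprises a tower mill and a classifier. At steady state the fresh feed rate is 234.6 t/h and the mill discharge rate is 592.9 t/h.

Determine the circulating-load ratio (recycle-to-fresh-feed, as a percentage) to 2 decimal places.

Discharge = new feed + return, hence
R = M − F = 592.9 − 234.6 = 358.3 t/h
CL = 100·R/F = 100·358.3/234.6 = 152.73 %

CL = 152.73 %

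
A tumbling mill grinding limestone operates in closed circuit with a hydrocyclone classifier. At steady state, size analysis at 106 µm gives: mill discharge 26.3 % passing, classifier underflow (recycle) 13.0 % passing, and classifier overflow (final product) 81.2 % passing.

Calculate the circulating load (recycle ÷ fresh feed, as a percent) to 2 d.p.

Classifier node, passing 106 µm:
(1+r)d = ru + o → r = (o−d)/(d−u)
r = (81.2 − 26.3)/(26.3 − 13.0) = 54.9/13.3 = 4.1278
CL = 100·r = 412.78 %

CL = 412.78 %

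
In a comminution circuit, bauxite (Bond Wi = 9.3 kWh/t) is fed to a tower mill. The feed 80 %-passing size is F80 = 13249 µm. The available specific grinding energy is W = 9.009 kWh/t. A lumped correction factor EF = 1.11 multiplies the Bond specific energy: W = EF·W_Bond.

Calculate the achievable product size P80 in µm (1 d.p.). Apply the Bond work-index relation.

P80 = 108.6 µm

W = 10 Wi (P80^-0.5 − F80^-0.5)
W_Bond = W / EF = 9.009 / 1.11 = 8.1162 kWh/t
1/√P80 = 1/√F80 + W_Bond/(10·Wi)
  = 8.1162/(10·9.3) + 1/√13249 = 0.087271 + 0.008688 = 0.095959
P80 = (1/0.095959)² = 10.4211² = 108.60 µm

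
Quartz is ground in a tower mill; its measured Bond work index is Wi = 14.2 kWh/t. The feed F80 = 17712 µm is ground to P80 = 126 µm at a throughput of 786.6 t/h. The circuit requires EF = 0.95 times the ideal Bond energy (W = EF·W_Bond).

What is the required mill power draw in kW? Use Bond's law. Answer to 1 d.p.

W = 10·Wi·(P80^(-½) − F80^(-½))
W = 10·14.2·(1/√126 − 1/√17712) = 10·14.2·(0.081573) = 11.5834 kWh/t
Apply correction: 11.5834 × 0.95 = 11.0042 kWh/t
P_mill = W·ṁ = 11.0042·786.6 = 8655.9 kW

P = 8655.9 kW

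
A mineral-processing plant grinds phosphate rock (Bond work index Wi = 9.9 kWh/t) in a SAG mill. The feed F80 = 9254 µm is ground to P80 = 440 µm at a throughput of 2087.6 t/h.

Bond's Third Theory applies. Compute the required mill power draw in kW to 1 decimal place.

W = 10 Wi (1/√P80 − 1/√F80)  [Bond]
W = 10·9.9·(1/√440 − 1/√9254) = 10·9.9·(0.037278) = 3.6905 kWh/t
P_mill = W·ṁ = 3.6905·2087.6 = 7704.3 kW

P = 7704.3 kW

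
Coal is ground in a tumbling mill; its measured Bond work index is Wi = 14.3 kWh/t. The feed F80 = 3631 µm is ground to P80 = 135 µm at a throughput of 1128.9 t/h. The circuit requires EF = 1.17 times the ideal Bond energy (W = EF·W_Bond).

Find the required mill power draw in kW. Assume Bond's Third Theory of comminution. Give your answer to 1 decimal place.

P = 13121.4 kW

W = 10 Wi / √P80 − 10 Wi / √F80
W = 10·14.3·(1/√135 − 1/√3631) = 10·14.3·(0.069471) = 9.9343 kWh/t
Apply correction: 9.9343 × 1.17 = 11.6232 kWh/t
P = W·T = 11.6232·1128.9 = 13121.4 kW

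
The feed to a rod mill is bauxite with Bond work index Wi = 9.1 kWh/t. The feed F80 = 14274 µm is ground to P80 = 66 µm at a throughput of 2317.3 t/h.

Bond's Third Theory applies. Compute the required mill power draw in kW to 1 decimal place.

P = 24191.8 kW

W = 10 Wi / √P80 − 10 Wi / √F80
W = 10·9.1·(1/√66 − 1/√14274) = 10·9.1·(0.114721) = 10.4397 kWh/t
P_mill = W·ṁ = 10.4397·2317.3 = 24191.8 kW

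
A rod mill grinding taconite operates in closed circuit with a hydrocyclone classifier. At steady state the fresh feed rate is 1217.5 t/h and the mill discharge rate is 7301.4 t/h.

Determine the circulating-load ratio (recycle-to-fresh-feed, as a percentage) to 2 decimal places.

Discharge = new feed + return, hence
R = M − F = 7301.4 − 1217.5 = 6083.9 t/h
CL = 100·R/F = 100·6083.9/1217.5 = 499.70 %

CL = 499.70 %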